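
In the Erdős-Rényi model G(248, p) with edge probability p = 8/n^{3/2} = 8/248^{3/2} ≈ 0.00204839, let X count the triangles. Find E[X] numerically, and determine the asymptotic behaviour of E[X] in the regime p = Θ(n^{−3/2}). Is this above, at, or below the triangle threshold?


Number of potential triangles: C(248, 3) = 2511496.
Each occurs with probability p³ ≈ (0.00204839)³ ≈ 8.59483210e-09.
By linearity: E[X] = C(248, 3)·p³ ≈ 2511496 · 8.59483210e-09 ≈ 0.021586.
Since α = 3/2 > 1, p = c/n^{3/2} = o(1/n) is below the triangle threshold p ~ 1/n. Asymptotically E[X] ~ (c³/6)·n^{3(1−α)} = (8³/6)·n^{-1.5} → 0, so by Markov's inequality G has no triangles w.h.p.

E[X] ≈ 0.021586; in regime p = Θ(1/n^{3/2}) E[X] tends to 0 (below the triangle threshold p ~ 1/n).


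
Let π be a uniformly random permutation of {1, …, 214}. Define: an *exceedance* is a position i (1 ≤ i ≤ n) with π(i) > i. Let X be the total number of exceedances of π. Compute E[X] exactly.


Write X = Σ_{i=1}^{214} X_i, where X_i = 1_{π(i) > i}.
For each fixed i, π(i) is uniform over {1, …, 214} (marginal of a uniform permutation), so P[π(i) > i] = (n − i)/n. Summing: Σ_{i=1}^{214} (n − i)/n = (0 + 1 + … + 213)/214 = 214(214 − 1)/(2·214) = (214 − 1)/2.
Hence E[X] = Σ_{i=1}^{214} (214 − i)/214 = 213/2 ≈ 106.5000.

E[X] = 213/2 = 106.5000.


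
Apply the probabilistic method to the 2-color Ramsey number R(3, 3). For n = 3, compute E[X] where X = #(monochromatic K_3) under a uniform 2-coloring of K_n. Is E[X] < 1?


E[X] = C(3, 3) · 2^{1 − 3} = 1 · 2^{−2} = 1/4.
As a reduced fraction: E[X] = 1/4 ≈ 0.250.
Is E[X] < 1? YES.
Since E[X] < 1, there exists a 2-coloring of K_{3} with no monochromatic K_3; hence R(3, 3) > 3.

E[X] = 1/4 ≈ 0.250; E[X] < 1, so R(3, 3) > 3.


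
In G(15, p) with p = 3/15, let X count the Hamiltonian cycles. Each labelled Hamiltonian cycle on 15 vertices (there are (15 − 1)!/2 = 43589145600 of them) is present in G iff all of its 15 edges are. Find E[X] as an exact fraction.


K_15 has (15 − 1)!/2 = 43589145600 labelled Hamiltonian cycles.
For each such Hamiltonian cycle H, let X_H = 1 if all 15 edges of H are present in G. Then P[X_H = 1] = p^{15} = (1/5)^{15} = 1/30517578125.
Summing the indicators: E[X] = Σ_H E[X_H] = 43589145600 · p^{15} = 43589145600 · 1/30517578125 = 1743565824/1220703125.
Numerically: E[X] ≈ 1.43.

E[X] = 43589145600 · (1/5)^{15} = 1743565824/1220703125 ≈ 1.43.


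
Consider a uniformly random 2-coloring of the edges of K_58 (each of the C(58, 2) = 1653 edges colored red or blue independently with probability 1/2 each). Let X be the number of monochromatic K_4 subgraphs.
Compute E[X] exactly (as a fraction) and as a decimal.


Let X = Σ_S X_S over the C(58, 4) = 424270 subsets S of size 4, where X_S = 1 if the K_4 on S is monochromatic.
For a fixed S, the K_4 on S has C(4, 2) = 6 edges. P[all 6 edges red] = (1/2)^6, and likewise for blue, so P[monochromatic] = 2·(1/2)^6 = 2^{1 − 6} = 1/32.
Summing: E[X] = C(58, 4) · 2^{1 − 6} = 424270 · 1/32 = 212135/16.
Numerically: E[X] ≈ 13258.437500.

E[X] = C(58,4)·2^(1−C(4,2)) = 212135/16 ≈ 13258.437500.


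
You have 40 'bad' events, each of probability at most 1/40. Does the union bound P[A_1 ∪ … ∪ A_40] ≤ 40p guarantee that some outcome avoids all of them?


Union bound: P[∪_{i=1}^{40} A_i] ≤ Σ_i P[A_i] ≤ 40·p = 40·(1/40) = 1.
Numerically: 1 ≈ 1.00000.
Is 1 < 1? NO.
Since the bound 1 is ≥ 1, the union bound is uninformative here; it does NOT by itself certify existence.

40·p = 1 ≈ 1.00000; existence NOT certified by the union bound.


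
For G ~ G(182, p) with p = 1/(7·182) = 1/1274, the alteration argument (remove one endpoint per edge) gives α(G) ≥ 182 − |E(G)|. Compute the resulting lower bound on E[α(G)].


E[|E(G)|] = C(182, 2)·p = 16471 · (1/1274) = 181/14.
E[α(G)] ≥ n − E[|E(G)|] = 182 − 181/14 = 2367/14.
Numerically: ≈ 169.071.
(This is only a lower bound; the true E[α(G)] may be larger.)

E[α(G)] ≥ 2367/14 ≈ 169.071.


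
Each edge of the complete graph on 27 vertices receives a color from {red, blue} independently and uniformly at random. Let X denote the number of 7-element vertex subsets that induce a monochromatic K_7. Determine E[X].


Let X = Σ_S X_S over the C(27, 7) = 888030 subsets S of size 7, where X_S = 1 if the K_7 on S is monochromatic.
For a fixed S, the K_7 on S has C(7, 2) = 21 edges. P[all 21 edges red] = (1/2)^21, and likewise for blue, so P[monochromatic] = 2·(1/2)^21 = 2^{1 − 21} = 1/1048576.
Summing: E[X] = C(27, 7) · 2^{1 − 21} = 888030 · 1/1048576 = 444015/524288.
Numerically: E[X] ≈ 0.8469.

E[X] = C(27,7)·2^(1−C(7,2)) = 444015/524288 ≈ 0.8469.


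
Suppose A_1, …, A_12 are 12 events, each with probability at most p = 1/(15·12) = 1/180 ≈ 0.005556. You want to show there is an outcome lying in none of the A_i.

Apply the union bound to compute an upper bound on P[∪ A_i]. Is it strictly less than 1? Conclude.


Union bound: P[∪_{i=1}^{12} A_i] ≤ Σ_i P[A_i] ≤ 12·p = 12·(1/180) = 1/15.
Numerically: 1/15 ≈ 0.066667.
Is 1/15 < 1? YES.
Since P[∪ A_i] ≤ 1/15 < 1, the complement has P[∩ A_i^c] ≥ 1 − 1/15 = 14/15 > 0, so some outcome avoids every A_i.

12·p = 1/15 ≈ 0.066667; existence CERTIFIED by the union bound.


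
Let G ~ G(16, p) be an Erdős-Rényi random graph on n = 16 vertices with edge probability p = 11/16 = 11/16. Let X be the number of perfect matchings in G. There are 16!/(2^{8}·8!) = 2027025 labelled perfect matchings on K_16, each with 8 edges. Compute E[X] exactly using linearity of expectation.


K_16 has 16!/(2^{8}·8!) = 2027025 labelled perfect matchings.
For each such perfect matching H, let X_H = 1 if all 8 edges of H are present in G. Then P[X_H = 1] = p^{8} = (11/16)^{8} = 214358881/4294967296.
By linearity of expectation: E[X] = Σ_H E[X_H] = 2027025 · p^{8} = 2027025 · 214358881/4294967296 = 434510810759025/4294967296.
Numerically: E[X] ≈ 1.012e+05.

E[X] = 2027025 · (11/16)^{8} = 434510810759025/4294967296 ≈ 1.012e+05.


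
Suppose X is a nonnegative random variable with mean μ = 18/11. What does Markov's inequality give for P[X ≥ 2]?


μ = E[X] = 18/11, a = 2.
Markov: P[X ≥ 2] ≤ μ/a = (18/11)/2 = 9/11.
Numerically: ≈ 0.818182.
(Since a = 2 > μ = 1.636364, the bound 9/11 is < 1 and informative.)

P[X ≥ 2] ≤ 9/11 ≈ 0.818182.


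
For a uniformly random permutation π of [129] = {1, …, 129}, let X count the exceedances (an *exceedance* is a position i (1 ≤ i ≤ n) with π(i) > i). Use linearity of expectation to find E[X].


Write X = Σ_{i=1}^{129} X_i, where X_i = 1_{π(i) > i}.
For each fixed i, π(i) is uniform over {1, …, 129} (marginal of a uniform permutation), so P[π(i) > i] = (n − i)/n. Summing: Σ_{i=1}^{129} (n − i)/n = (0 + 1 + … + 128)/129 = 129(129 − 1)/(2·129) = (129 − 1)/2.
Hence E[X] = Σ_{i=1}^{129} (129 − i)/129 = 64 ≈ 64.000.

E[X] = 64 = 64.000.


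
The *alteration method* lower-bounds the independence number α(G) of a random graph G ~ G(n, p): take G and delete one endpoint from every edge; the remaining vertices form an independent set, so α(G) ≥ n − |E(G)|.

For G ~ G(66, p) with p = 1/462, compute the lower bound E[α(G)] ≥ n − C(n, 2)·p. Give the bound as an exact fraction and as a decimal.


E[|E(G)|] = C(66, 2)·p = 2145 · (1/462) = 65/14.
E[α(G)] ≥ n − E[|E(G)|] = 66 − 65/14 = 859/14.
Numerically: ≈ 61.357.
(This is only a lower bound; the true E[α(G)] may be larger.)

E[α(G)] ≥ 859/14 ≈ 61.357.


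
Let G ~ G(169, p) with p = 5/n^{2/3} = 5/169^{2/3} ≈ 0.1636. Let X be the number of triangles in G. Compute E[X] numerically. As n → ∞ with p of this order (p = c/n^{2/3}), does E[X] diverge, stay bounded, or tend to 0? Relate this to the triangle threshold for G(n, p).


Number of potential triangles: C(169, 3) = 790244.
Each occurs with probability p³ ≈ (0.1636)³ ≈ 4.376597e-03.
By linearity: E[X] = C(169, 3)·p³ ≈ 790244 · 4.376597e-03 ≈ 3458.5799.
Since α = 2/3 < 1, p = c/n^{2/3} ≫ 1/n is above the triangle threshold p ~ 1/n. Asymptotically E[X] ~ (c³/6)·n^{3(1−α)} = (5³/6)·n^{1} → ∞; triangles are abundant w.h.p.

E[X] ≈ 3458.5799; in regime p = Θ(1/n^{2/3}) E[X] diverges (above the triangle threshold p ~ 1/n).


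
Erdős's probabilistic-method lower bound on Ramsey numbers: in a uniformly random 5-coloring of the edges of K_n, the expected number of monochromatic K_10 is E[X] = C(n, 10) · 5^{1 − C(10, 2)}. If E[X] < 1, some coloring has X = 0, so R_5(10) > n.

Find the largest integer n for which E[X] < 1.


We need C(n, 10) · 5^{1 − 45} < 1, i.e. C(n, 10) < 5^{45 − 1} = 5684341886080801486968994140625.
Check values of n near the boundary:
  n = 5387: C(5387, 10) = 5624406917627224603154306376491; 5624406917627224603154306376491 < 5684341886080801486968994140625? YES
  n = 5388: C(5388, 10) = 5634865093375880654852250419586; 5634865093375880654852250419586 < 5684341886080801486968994140625? YES
  n = 5389: C(5389, 10) = 5645340767466558997768874792926; 5645340767466558997768874792926 < 5684341886080801486968994140625? YES
  n = 5390: C(5390, 10) = 5655833965919099070255434039753; 5655833965919099070255434039753 < 5684341886080801486968994140625? YES
  n = 5391: C(5391, 10) = 5666344714787188828795213697883; 5666344714787188828795213697883 < 5684341886080801486968994140625? YES
  n = 5392: C(5392, 10) = 5676873040158402483252283957448; 5676873040158402483252283957448 < 5684341886080801486968994140625? YES
  n = 5393: C(5393, 10) = 5687418968154238267170642278008; 5687418968154238267170642278008 < 5684341886080801486968994140625? NO
  n = 5394: C(5394, 10) = 5697982524930156243149785372878; 5697982524930156243149785372878 < 5684341886080801486968994140625? NO
  n = 5395: C(5395, 10) = 5708563736675616143322765475706; 5708563736675616143322765475706 < 5684341886080801486968994140625? NO
The largest n with C(n, 10) < 5684341886080801486968994140625 is n = 5392 (where E[X] = 5676873040158402483252283957448/5684341886080801486968994140625 ≈ 0.999). Hence R_5(10) > 5392, i.e. R_5(10) ≥ 5393.

Largest n = 5392; hence R_5(10) > 5392.


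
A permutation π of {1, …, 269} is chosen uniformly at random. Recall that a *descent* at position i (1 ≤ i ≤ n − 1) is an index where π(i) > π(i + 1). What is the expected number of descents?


Write X = Σ X_I over i = 1, …, 268, with X_I the indicator of one descent.
There are 268 indicators.
For each fixed i, the pair (π(i), π(i+1)) is a uniformly random ordered pair of distinct values from {1, …, 269}; by symmetry P[π(i) > π(i+1)] = 1/2.
By linearity: E[X] = 268 · (1/2) = (269 − 1) · (1/2) = 134 ≈ 134.0000.

E[X] = 134 = 134.0000.


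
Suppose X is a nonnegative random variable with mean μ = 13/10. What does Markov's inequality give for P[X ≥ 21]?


μ = E[X] = 13/10, a = 21.
Markov: P[X ≥ 21] ≤ μ/a = (13/10)/21 = 13/210.
Numerically: ≈ 0.062.
(Since a = 21 > μ = 1.300, the bound 13/210 is < 1 and informative.)

P[X ≥ 21] ≤ 13/210 ≈ 0.062.


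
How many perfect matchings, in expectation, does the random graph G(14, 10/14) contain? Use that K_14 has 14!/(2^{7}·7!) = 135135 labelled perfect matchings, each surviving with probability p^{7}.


K_14 has 14!/(2^{7}·7!) = 135135 labelled perfect matchings.
For each such perfect matching H, let X_H = 1 if all 7 edges of H are present in G. Then P[X_H = 1] = p^{7} = (5/7)^{7} = 78125/823543.
Summing the indicators: E[X] = Σ_H E[X_H] = 135135 · p^{7} = 135135 · 78125/823543 = 1508203125/117649.
Numerically: E[X] ≈ 1.28e+04.

E[X] = 135135 · (5/7)^{7} = 1508203125/117649 ≈ 1.28e+04.


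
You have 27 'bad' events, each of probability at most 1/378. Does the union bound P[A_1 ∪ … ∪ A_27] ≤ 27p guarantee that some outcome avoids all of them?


Union bound: P[∪_{i=1}^{27} A_i] ≤ Σ_i P[A_i] ≤ 27·p = 27·(1/378) = 1/14.
Numerically: 1/14 ≈ 0.071.
Is 1/14 < 1? YES.
Since P[∪ A_i] ≤ 1/14 < 1, the complement has P[∩ A_i^c] ≥ 1 − 1/14 = 13/14 > 0, so some outcome avoids every A_i.

27·p = 1/14 ≈ 0.071; existence CERTIFIED by the union bound.


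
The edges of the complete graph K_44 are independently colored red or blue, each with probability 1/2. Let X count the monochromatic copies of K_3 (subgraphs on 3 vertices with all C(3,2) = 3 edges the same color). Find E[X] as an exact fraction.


Let X = Σ_S X_S over the C(44, 3) = 13244 subsets S of size 3, where X_S = 1 if the K_3 on S is monochromatic.
For a fixed S, the K_3 on S has C(3, 2) = 3 edges. P[all 3 edges red] = (1/2)^3, and likewise for blue, so P[monochromatic] = 2·(1/2)^3 = 2^{1 − 3} = 1/4.
By linearity: E[X] = C(44, 3) · 2^{1 − 3} = 13244 · 1/4 = 3311.
Numerically: E[X] ≈ 3311.000.

E[X] = C(44,3)·2^(1−C(3,2)) = 3311 ≈ 3311.000.


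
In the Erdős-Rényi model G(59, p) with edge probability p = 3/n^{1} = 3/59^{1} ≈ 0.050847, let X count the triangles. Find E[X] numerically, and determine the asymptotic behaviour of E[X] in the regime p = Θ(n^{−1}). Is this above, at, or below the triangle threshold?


Number of potential triangles: C(59, 3) = 32509.
Each occurs with probability p³ ≈ (0.050847)³ ≈ 1.3146427e-04.
By linearity: E[X] = C(59, 3)·p³ ≈ 32509 · 1.3146427e-04 ≈ 4.27377.
Here α = 1, so p = 3/n is exactly at the triangle threshold p ~ 1/n. Asymptotically E[X] → c³/6 = 3³/6 = 9/2 ≈ 4.50000, a bounded constant. In this regime the triangle count is asymptotically Poisson(c³/6).

E[X] ≈ 4.27377; in regime p = Θ(1/n^{1}) E[X] stays bounded (at the triangle threshold p ~ 1/n).


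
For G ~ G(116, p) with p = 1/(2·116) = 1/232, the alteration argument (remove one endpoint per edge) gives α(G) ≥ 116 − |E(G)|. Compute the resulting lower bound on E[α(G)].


E[|E(G)|] = C(116, 2)·p = 6670 · (1/232) = 115/4.
E[α(G)] ≥ n − E[|E(G)|] = 116 − 115/4 = 349/4.
Numerically: ≈ 87.250000.
(This is only a lower bound; the true E[α(G)] may be larger.)

E[α(G)] ≥ 349/4 ≈ 87.250000.


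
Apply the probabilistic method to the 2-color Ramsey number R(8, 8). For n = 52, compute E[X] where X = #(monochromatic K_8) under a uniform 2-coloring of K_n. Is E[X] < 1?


E[X] = C(52, 8) · 2^{1 − 28} = 752538150 · 2^{−27} = 752538150/134217728.
As a reduced fraction: E[X] = 376269075/67108864 ≈ 5.60685.
Is E[X] < 1? NO.
Since E[X] ≥ 1, the first-moment bound is inconclusive at n = 52; it does NOT by itself certify R(8, 8) > 52.

E[X] = 376269075/67108864 ≈ 5.60685; E[X] ≥ 1; first-moment method inconclusive here.


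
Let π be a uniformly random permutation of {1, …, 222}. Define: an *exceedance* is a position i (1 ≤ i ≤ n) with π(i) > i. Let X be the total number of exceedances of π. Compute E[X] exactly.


Write X = Σ_{i=1}^{222} X_i, where X_i = 1_{π(i) > i}.
For each fixed i, π(i) is uniform over {1, …, 222} (marginal of a uniform permutation), so P[π(i) > i] = (n − i)/n. Summing: Σ_{i=1}^{222} (n − i)/n = (0 + 1 + … + 221)/222 = 222(222 − 1)/(2·222) = (222 − 1)/2.
Hence E[X] = Σ_{i=1}^{222} (222 − i)/222 = 221/2 ≈ 110.500000.

E[X] = 221/2 = 110.500000.


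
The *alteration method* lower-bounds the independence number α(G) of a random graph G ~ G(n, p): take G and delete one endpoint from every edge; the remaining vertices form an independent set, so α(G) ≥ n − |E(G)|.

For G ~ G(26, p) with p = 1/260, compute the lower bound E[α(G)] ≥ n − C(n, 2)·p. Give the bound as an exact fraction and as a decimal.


E[|E(G)|] = C(26, 2)·p = 325 · (1/260) = 5/4.
E[α(G)] ≥ n − E[|E(G)|] = 26 − 5/4 = 99/4.
Numerically: ≈ 24.75000.
(This is only a lower bound; the true E[α(G)] may be larger.)

E[α(G)] ≥ 99/4 ≈ 24.75000.


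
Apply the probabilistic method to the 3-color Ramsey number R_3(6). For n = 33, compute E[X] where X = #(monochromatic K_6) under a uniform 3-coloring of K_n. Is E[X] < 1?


E[X] = C(33, 6) · 3^{1 − 15} = 1107568 · 3^{−14} = 1107568/4782969.
As a reduced fraction: E[X] = 1107568/4782969 ≈ 0.23156.
Is E[X] < 1? YES.
Since E[X] < 1, there exists a 3-coloring of K_{33} with no monochromatic K_6; hence R_3(6) > 33.

E[X] = 1107568/4782969 ≈ 0.23156; E[X] < 1, so R_3(6) > 33.


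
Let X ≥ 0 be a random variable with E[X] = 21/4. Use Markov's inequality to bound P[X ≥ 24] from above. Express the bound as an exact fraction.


μ = E[X] = 21/4, a = 24.
Markov: P[X ≥ 24] ≤ μ/a = (21/4)/24 = 7/32.
Numerically: ≈ 0.219.
(Since a = 24 > μ = 5.250, the bound 7/32 is < 1 and informative.)

P[X ≥ 24] ≤ 7/32 ≈ 0.219.


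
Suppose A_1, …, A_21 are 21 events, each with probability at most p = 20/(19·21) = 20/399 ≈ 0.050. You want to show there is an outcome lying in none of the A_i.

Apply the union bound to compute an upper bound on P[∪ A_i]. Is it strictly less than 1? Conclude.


Union bound: P[∪_{i=1}^{21} A_i] ≤ Σ_i P[A_i] ≤ 21·p = 21·(20/399) = 20/19.
Numerically: 20/19 ≈ 1.053.
Is 20/19 < 1? NO.
Since the bound 20/19 is ≥ 1, the union bound is uninformative here; it does NOT by itself certify existence.

21·p = 20/19 ≈ 1.053; existence NOT certified by the union bound.


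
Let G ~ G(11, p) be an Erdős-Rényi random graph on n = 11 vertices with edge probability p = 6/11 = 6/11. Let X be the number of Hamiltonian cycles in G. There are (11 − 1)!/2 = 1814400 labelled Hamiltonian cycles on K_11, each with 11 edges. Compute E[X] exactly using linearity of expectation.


K_11 has (11 − 1)!/2 = 1814400 labelled Hamiltonian cycles.
For each such Hamiltonian cycle H, let X_H = 1 if all 11 edges of H are present in G. Then P[X_H = 1] = p^{11} = (6/11)^{11} = 362797056/285311670611.
Summing the indicators: E[X] = Σ_H E[X_H] = 1814400 · p^{11} = 1814400 · 362797056/285311670611 = 658258978406400/285311670611.
Numerically: E[X] ≈ 2307.2.

E[X] = 1814400 · (6/11)^{11} = 658258978406400/285311670611 ≈ 2307.2.


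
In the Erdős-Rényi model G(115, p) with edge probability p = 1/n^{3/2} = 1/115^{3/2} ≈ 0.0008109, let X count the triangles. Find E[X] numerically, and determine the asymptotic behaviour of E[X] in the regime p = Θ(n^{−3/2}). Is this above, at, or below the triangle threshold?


Number of potential triangles: C(115, 3) = 246905.
Each occurs with probability p³ ≈ (0.0008109)³ ≈ 5.331627e-10.
By linearity: E[X] = C(115, 3)·p³ ≈ 246905 · 5.331627e-10 ≈ 0.0001.
Since α = 3/2 > 1, p = c/n^{3/2} = o(1/n) is below the triangle threshold p ~ 1/n. Asymptotically E[X] ~ (c³/6)·n^{3(1−α)} = (1³/6)·n^{-1.5} → 0, so by Markov's inequality G has no triangles w.h.p.

E[X] ≈ 0.0001; in regime p = Θ(1/n^{3/2}) E[X] tends to 0 (below the triangle threshold p ~ 1/n).


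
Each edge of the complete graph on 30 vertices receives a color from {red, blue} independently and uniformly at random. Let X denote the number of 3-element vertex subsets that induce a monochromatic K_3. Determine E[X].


Let X = Σ_S X_S over the C(30, 3) = 4060 subsets S of size 3, where X_S = 1 if the K_3 on S is monochromatic.
For a fixed S, the K_3 on S has C(3, 2) = 3 edges. P[all 3 edges red] = (1/2)^3, and likewise for blue, so P[monochromatic] = 2·(1/2)^3 = 2^{1 − 3} = 1/4.
By linearity of expectation: E[X] = C(30, 3) · 2^{1 − 3} = 4060 · 1/4 = 1015.
Numerically: E[X] ≈ 1015.00000.

E[X] = C(30,3)·2^(1−C(3,2)) = 1015 ≈ 1015.00000.


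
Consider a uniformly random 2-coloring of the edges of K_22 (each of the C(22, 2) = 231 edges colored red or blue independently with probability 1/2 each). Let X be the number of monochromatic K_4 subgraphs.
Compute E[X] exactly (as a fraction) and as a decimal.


Let X = Σ_S X_S over the C(22, 4) = 7315 subsets S of size 4, where X_S = 1 if the K_4 on S is monochromatic.
For a fixed S, the K_4 on S has C(4, 2) = 6 edges. P[all 6 edges red] = (1/2)^6, and likewise for blue, so P[monochromatic] = 2·(1/2)^6 = 2^{1 − 6} = 1/32.
By linearity: E[X] = C(22, 4) · 2^{1 − 6} = 7315 · 1/32 = 7315/32.
Numerically: E[X] ≈ 228.59375.

E[X] = C(22,4)·2^(1−C(4,2)) = 7315/32 ≈ 228.59375.


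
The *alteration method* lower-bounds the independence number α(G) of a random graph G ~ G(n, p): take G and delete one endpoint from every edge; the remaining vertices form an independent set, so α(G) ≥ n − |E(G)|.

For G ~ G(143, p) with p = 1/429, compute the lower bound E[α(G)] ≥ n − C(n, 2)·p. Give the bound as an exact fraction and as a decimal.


E[|E(G)|] = C(143, 2)·p = 10153 · (1/429) = 71/3.
E[α(G)] ≥ n − E[|E(G)|] = 143 − 71/3 = 358/3.
Numerically: ≈ 119.33333.
(This is only a lower bound; the true E[α(G)] may be larger.)

E[α(G)] ≥ 358/3 ≈ 119.33333.


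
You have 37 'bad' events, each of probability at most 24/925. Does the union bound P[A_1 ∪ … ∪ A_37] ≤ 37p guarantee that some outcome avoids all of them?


Union bound: P[∪_{i=1}^{37} A_i] ≤ Σ_i P[A_i] ≤ 37·p = 37·(24/925) = 24/25.
Numerically: 24/25 ≈ 0.9600000.
Is 24/25 < 1? YES.
Since P[∪ A_i] ≤ 24/25 < 1, the complement has P[∩ A_i^c] ≥ 1 − 24/25 = 1/25 > 0, so some outcome avoids every A_i.

37·p = 24/25 ≈ 0.9600000; existence CERTIFIED by the union bound.


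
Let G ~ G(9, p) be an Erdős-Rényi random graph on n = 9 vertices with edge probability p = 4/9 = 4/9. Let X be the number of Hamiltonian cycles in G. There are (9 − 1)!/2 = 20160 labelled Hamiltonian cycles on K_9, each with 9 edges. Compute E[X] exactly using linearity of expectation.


K_9 has (9 − 1)!/2 = 20160 labelled Hamiltonian cycles.
For each such Hamiltonian cycle H, let X_H = 1 if all 9 edges of H are present in G. Then P[X_H = 1] = p^{9} = (4/9)^{9} = 262144/387420489.
By linearity: E[X] = Σ_H E[X_H] = 20160 · p^{9} = 20160 · 262144/387420489 = 587202560/43046721.
Numerically: E[X] ≈ 13.6411.

E[X] = 20160 · (4/9)^{9} = 587202560/43046721 ≈ 13.6411.


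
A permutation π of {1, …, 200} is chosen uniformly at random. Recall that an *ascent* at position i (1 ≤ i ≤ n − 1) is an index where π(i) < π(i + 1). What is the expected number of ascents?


Write X = Σ X_I over i = 1, …, 199, with X_I the indicator of one ascent.
There are 199 indicators.
For each fixed i, the pair (π(i), π(i+1)) is a uniformly random ordered pair of distinct values from {1, …, 200}; by symmetry P[π(i) < π(i+1)] = 1/2.
By linearity: E[X] = 199 · (1/2) = (200 − 1) · (1/2) = 199/2 ≈ 99.500.

E[X] = 199/2 = 99.500.


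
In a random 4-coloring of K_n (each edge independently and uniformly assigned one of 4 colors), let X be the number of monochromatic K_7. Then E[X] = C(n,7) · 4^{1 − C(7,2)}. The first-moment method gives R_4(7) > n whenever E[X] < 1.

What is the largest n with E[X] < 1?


We need C(n, 7) · 4^{1 − 21} < 1, i.e. C(n, 7) < 4^{21 − 1} = 1099511627776.
Check values of n near the boundary:
  n = 174: C(174, 7) = 847879782984; 847879782984 < 1099511627776? YES
  n = 175: C(175, 7) = 883208107275; 883208107275 < 1099511627776? YES
  n = 176: C(176, 7) = 919790691600; 919790691600 < 1099511627776? YES
  n = 177: C(177, 7) = 957664425960; 957664425960 < 1099511627776? YES
  n = 178: C(178, 7) = 996867063280; 996867063280 < 1099511627776? YES
  n = 179: C(179, 7) = 1037437234460; 1037437234460 < 1099511627776? YES
  n = 180: C(180, 7) = 1079414463600; 1079414463600 < 1099511627776? YES
  n = 181: C(181, 7) = 1122839183400; 1122839183400 < 1099511627776? NO
  n = 182: C(182, 7) = 1167752750736; 1167752750736 < 1099511627776? NO
The largest n with C(n, 7) < 1099511627776 is n = 180 (where E[X] = 67463403975/68719476736 ≈ 0.9817). Hence R_4(7) > 180, i.e. R_4(7) ≥ 181.

Largest n = 180; hence R_4(7) > 180.


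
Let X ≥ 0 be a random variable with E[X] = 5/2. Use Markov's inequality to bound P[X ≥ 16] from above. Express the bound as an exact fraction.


μ = E[X] = 5/2, a = 16.
Markov: P[X ≥ 16] ≤ μ/a = (5/2)/16 = 5/32.
Numerically: ≈ 0.15625.
(Since a = 16 > μ = 2.50000, the bound 5/32 is < 1 and informative.)

P[X ≥ 16] ≤ 5/32 ≈ 0.15625.


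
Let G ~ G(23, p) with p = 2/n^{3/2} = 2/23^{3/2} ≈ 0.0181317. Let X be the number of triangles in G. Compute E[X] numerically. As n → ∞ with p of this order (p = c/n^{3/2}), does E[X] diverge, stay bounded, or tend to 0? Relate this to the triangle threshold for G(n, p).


Number of potential triangles: C(23, 3) = 1771.
Each occurs with probability p³ ≈ (0.0181317)³ ≈ 5.96093965e-06.
By linearity: E[X] = C(23, 3)·p³ ≈ 1771 · 5.96093965e-06 ≈ 0.010557.
Since α = 3/2 > 1, p = c/n^{3/2} = o(1/n) is below the triangle threshold p ~ 1/n. Asymptotically E[X] ~ (c³/6)·n^{3(1−α)} = (2³/6)·n^{-1.5} → 0, so by Markov's inequality G has no triangles w.h.p.

E[X] ≈ 0.010557; in regime p = Θ(1/n^{3/2}) E[X] tends to 0 (below the triangle threshold p ~ 1/n).


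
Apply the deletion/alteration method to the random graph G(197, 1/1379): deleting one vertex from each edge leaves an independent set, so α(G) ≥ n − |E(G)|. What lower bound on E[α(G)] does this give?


E[|E(G)|] = C(197, 2)·p = 19306 · (1/1379) = 14.
E[α(G)] ≥ n − E[|E(G)|] = 197 − 14 = 183.
Numerically: ≈ 183.000.
(This is only a lower bound; the true E[α(G)] may be larger.)

E[α(G)] ≥ 183 ≈ 183.000.


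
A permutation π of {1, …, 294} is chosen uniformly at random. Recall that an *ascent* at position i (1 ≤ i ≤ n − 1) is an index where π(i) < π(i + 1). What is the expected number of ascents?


Write X = Σ X_I over i = 1, …, 293, with X_I the indicator of one ascent.
There are 293 indicators.
For each fixed i, the pair (π(i), π(i+1)) is a uniformly random ordered pair of distinct values from {1, …, 294}; by symmetry P[π(i) < π(i+1)] = 1/2.
By linearity: E[X] = 293 · (1/2) = (294 − 1) · (1/2) = 293/2 ≈ 146.50000.

E[X] = 293/2 = 146.50000.


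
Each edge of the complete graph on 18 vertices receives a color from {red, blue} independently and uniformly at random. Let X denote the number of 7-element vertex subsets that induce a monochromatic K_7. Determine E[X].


Let X = Σ_S X_S over the C(18, 7) = 31824 subsets S of size 7, where X_S = 1 if the K_7 on S is monochromatic.
For a fixed S, the K_7 on S has C(7, 2) = 21 edges. P[all 21 edges red] = (1/2)^21, and likewise for blue, so P[monochromatic] = 2·(1/2)^21 = 2^{1 − 21} = 1/1048576.
Summing: E[X] = C(18, 7) · 2^{1 − 21} = 31824 · 1/1048576 = 1989/65536.
Numerically: E[X] ≈ 0.030350.

E[X] = C(18,7)·2^(1−C(7,2)) = 1989/65536 ≈ 0.030350.


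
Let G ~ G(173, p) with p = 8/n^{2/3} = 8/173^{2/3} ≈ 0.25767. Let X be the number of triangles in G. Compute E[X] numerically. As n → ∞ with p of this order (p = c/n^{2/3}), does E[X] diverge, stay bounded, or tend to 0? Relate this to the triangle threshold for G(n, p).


Number of potential triangles: C(173, 3) = 848046.
Each occurs with probability p³ ≈ (0.25767)³ ≈ 1.7107154e-02.
By linearity: E[X] = C(173, 3)·p³ ≈ 848046 · 1.7107154e-02 ≈ 14507.65318.
Since α = 2/3 < 1, p = c/n^{2/3} ≫ 1/n is above the triangle threshold p ~ 1/n. Asymptotically E[X] ~ (c³/6)·n^{3(1−α)} = (8³/6)·n^{1} → ∞; triangles are abundant w.h.p.

E[X] ≈ 14507.65318; in regime p = Θ(1/n^{2/3}) E[X] diverges (above the triangle threshold p ~ 1/n).


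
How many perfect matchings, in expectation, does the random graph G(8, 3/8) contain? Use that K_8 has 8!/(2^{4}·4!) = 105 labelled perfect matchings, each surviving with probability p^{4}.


K_8 has 8!/(2^{4}·4!) = 105 labelled perfect matchings.
For each such perfect matching H, let X_H = 1 if all 4 edges of H are present in G. Then P[X_H = 1] = p^{4} = (3/8)^{4} = 81/4096.
By linearity of expectation: E[X] = Σ_H E[X_H] = 105 · p^{4} = 105 · 81/4096 = 8505/4096.
Numerically: E[X] ≈ 2.0764.

E[X] = 105 · (3/8)^{4} = 8505/4096 ≈ 2.0764.


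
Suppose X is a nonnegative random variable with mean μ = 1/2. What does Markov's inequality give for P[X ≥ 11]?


μ = E[X] = 1/2, a = 11.
Markov: P[X ≥ 11] ≤ μ/a = (1/2)/11 = 1/22.
Numerically: ≈ 0.0455.
(Since a = 11 > μ = 0.5000, the bound 1/22 is < 1 and informative.)

P[X ≥ 11] ≤ 1/22 ≈ 0.0455.


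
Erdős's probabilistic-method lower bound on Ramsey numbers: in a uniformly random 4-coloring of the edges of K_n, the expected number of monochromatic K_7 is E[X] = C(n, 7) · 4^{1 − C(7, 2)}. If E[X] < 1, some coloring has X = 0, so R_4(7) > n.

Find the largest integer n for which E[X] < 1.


We need C(n, 7) · 4^{1 − 21} < 1, i.e. C(n, 7) < 4^{21 − 1} = 1099511627776.
Check values of n near the boundary:
  n = 178: C(178, 7) = 996867063280; 996867063280 < 1099511627776? YES
  n = 179: C(179, 7) = 1037437234460; 1037437234460 < 1099511627776? YES
  n = 180: C(180, 7) = 1079414463600; 1079414463600 < 1099511627776? YES
  n = 181: C(181, 7) = 1122839183400; 1122839183400 < 1099511627776? NO
  n = 182: C(182, 7) = 1167752750736; 1167752750736 < 1099511627776? NO
The largest n with C(n, 7) < 1099511627776 is n = 180 (where E[X] = 67463403975/68719476736 ≈ 0.9817217). Hence R_4(7) > 180, i.e. R_4(7) ≥ 181.

Largest n = 180; hence R_4(7) > 180.


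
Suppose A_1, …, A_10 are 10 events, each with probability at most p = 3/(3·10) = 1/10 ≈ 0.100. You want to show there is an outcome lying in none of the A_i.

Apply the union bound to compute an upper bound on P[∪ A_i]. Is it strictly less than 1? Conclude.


Union bound: P[∪_{i=1}^{10} A_i] ≤ Σ_i P[A_i] ≤ 10·p = 10·(1/10) = 1.
Numerically: 1 ≈ 1.000.
Is 1 < 1? NO.
Since the bound 1 is ≥ 1, the union bound is uninformative here; it does NOT by itself certify existence.

10·p = 1 ≈ 1.000; existence NOT certified by the union bound.


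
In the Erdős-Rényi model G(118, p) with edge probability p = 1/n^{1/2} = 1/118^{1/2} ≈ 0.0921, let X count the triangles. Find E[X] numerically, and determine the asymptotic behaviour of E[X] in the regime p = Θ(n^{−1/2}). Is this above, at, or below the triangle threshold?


Number of potential triangles: C(118, 3) = 266916.
Each occurs with probability p³ ≈ (0.0921)³ ≈ 7.80148e-04.
By linearity: E[X] = C(118, 3)·p³ ≈ 266916 · 7.80148e-04 ≈ 208.234.
Since α = 1/2 < 1, p = c/n^{1/2} ≫ 1/n is above the triangle threshold p ~ 1/n. Asymptotically E[X] ~ (c³/6)·n^{3(1−α)} = (1³/6)·n^{1.5} → ∞; triangles are abundant w.h.p.

E[X] ≈ 208.234; in regime p = Θ(1/n^{1/2}) E[X] diverges (above the triangle threshold p ~ 1/n).


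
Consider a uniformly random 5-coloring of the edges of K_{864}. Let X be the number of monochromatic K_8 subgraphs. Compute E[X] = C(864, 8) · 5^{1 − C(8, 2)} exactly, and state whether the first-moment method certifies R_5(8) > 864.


E[X] = C(864, 8) · 5^{1 − 28} = 7455455062926006708 · 5^{−27} = 7455455062926006708/7450580596923828125.
As a reduced fraction: E[X] = 7455455062926006708/7450580596923828125 ≈ 1.001.
Is E[X] < 1? NO.
Since E[X] ≥ 1, the first-moment bound is inconclusive at n = 864; it does NOT by itself certify R_5(8) > 864.

E[X] = 7455455062926006708/7450580596923828125 ≈ 1.001; E[X] ≥ 1; first-moment method inconclusive here.


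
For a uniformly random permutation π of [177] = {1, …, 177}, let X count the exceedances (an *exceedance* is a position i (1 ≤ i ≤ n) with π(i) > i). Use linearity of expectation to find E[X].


Write X = Σ_{i=1}^{177} X_i, where X_i = 1_{π(i) > i}.
For each fixed i, π(i) is uniform over {1, …, 177} (marginal of a uniform permutation), so P[π(i) > i] = (n − i)/n. Summing: Σ_{i=1}^{177} (n − i)/n = (0 + 1 + … + 176)/177 = 177(177 − 1)/(2·177) = (177 − 1)/2.
Hence E[X] = Σ_{i=1}^{177} (177 − i)/177 = 88 ≈ 88.000.

E[X] = 88 = 88.000.


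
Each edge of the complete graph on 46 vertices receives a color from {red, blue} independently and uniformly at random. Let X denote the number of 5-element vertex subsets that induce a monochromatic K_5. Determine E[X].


Let X = Σ_S X_S over the C(46, 5) = 1370754 subsets S of size 5, where X_S = 1 if the K_5 on S is monochromatic.
For a fixed S, the K_5 on S has C(5, 2) = 10 edges. P[all 10 edges red] = (1/2)^10, and likewise for blue, so P[monochromatic] = 2·(1/2)^10 = 2^{1 − 10} = 1/512.
By linearity: E[X] = C(46, 5) · 2^{1 − 10} = 1370754 · 1/512 = 685377/256.
Numerically: E[X] ≈ 2677.2539.

E[X] = C(46,5)·2^(1−C(5,2)) = 685377/256 ≈ 2677.2539.


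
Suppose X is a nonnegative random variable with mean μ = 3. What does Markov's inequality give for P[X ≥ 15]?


μ = E[X] = 3, a = 15.
Markov: P[X ≥ 15] ≤ μ/a = (3)/15 = 1/5.
Numerically: ≈ 0.200000.
(Since a = 15 > μ = 3.000000, the bound 1/5 is < 1 and informative.)

P[X ≥ 15] ≤ 1/5 ≈ 0.200000.


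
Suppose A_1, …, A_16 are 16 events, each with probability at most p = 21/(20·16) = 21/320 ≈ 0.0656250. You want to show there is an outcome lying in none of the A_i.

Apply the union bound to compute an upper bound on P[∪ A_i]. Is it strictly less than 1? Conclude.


Union bound: P[∪_{i=1}^{16} A_i] ≤ Σ_i P[A_i] ≤ 16·p = 16·(21/320) = 21/20.
Numerically: 21/20 ≈ 1.0500000.
Is 21/20 < 1? NO.
Since the bound 21/20 is ≥ 1, the union bound is uninformative here; it does NOT by itself certify existence.

16·p = 21/20 ≈ 1.0500000; existence NOT certified by the union bound.


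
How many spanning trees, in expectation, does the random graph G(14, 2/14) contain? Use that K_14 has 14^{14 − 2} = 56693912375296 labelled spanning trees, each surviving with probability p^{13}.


K_14 has 14^{14 − 2} = 56693912375296 labelled spanning trees.
For each such spanning tree H, let X_H = 1 if all 13 edges of H are present in G. Then P[X_H = 1] = p^{13} = (1/7)^{13} = 1/96889010407.
By linearity: E[X] = Σ_H E[X_H] = 56693912375296 · p^{13} = 56693912375296 · 1/96889010407 = 4096/7.
Numerically: E[X] ≈ 585.143.

E[X] = 56693912375296 · (1/7)^{13} = 4096/7 ≈ 585.143.


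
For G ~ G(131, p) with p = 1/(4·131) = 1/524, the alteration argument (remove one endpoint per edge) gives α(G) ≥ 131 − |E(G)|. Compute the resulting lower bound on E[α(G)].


E[|E(G)|] = C(131, 2)·p = 8515 · (1/524) = 65/4.
E[α(G)] ≥ n − E[|E(G)|] = 131 − 65/4 = 459/4.
Numerically: ≈ 114.75000.
(This is only a lower bound; the true E[α(G)] may be larger.)

E[α(G)] ≥ 459/4 ≈ 114.75000.


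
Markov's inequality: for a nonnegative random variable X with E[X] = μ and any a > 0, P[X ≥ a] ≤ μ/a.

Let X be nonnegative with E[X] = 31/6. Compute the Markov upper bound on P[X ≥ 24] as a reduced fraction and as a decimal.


μ = E[X] = 31/6, a = 24.
Markov: P[X ≥ 24] ≤ μ/a = (31/6)/24 = 31/144.
Numerically: ≈ 0.215278.
(Since a = 24 > μ = 5.166667, the bound 31/144 is < 1 and informative.)

P[X ≥ 24] ≤ 31/144 ≈ 0.215278.


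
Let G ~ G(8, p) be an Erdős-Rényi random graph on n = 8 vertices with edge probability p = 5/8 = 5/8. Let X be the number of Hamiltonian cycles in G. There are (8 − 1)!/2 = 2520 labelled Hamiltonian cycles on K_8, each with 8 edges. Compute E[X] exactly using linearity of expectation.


K_8 has (8 − 1)!/2 = 2520 labelled Hamiltonian cycles.
For each such Hamiltonian cycle H, let X_H = 1 if all 8 edges of H are present in G. Then P[X_H = 1] = p^{8} = (5/8)^{8} = 390625/16777216.
By linearity: E[X] = Σ_H E[X_H] = 2520 · p^{8} = 2520 · 390625/16777216 = 123046875/2097152.
Numerically: E[X] ≈ 58.67.

E[X] = 2520 · (5/8)^{8} = 123046875/2097152 ≈ 58.67.


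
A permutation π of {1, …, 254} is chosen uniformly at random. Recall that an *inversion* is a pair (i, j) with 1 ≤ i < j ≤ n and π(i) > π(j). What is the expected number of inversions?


Write X = Σ X_I over the C(254, 2) = 32131 pairs i < j, with X_I the indicator of one inversion.
There are 32131 indicators.
For each fixed pair i < j, the values π(i) and π(j) are two distinct elements of {1, …, 254} in uniformly random order; by symmetry P[π(i) > π(j)] = 1/2.
By linearity: E[X] = 32131 · (1/2) = C(254, 2) · (1/2) = 32131/2 = 32131/2 ≈ 16065.50000.

E[X] = 32131/2 = 16065.50000.


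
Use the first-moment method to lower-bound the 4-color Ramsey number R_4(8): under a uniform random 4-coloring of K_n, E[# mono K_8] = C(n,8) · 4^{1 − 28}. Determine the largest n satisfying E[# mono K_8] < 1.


We need C(n, 8) · 4^{1 − 28} < 1, i.e. C(n, 8) < 4^{28 − 1} = 18014398509481984.
Check values of n near the boundary:
  n = 403: C(403, 8) = 16090020602228430; 16090020602228430 < 18014398509481984? YES
  n = 404: C(404, 8) = 16415071523485570; 16415071523485570 < 18014398509481984? YES
  n = 405: C(405, 8) = 16745853821188050; 16745853821188050 < 18014398509481984? YES
  n = 406: C(406, 8) = 17082453897995850; 17082453897995850 < 18014398509481984? YES
  n = 407: C(407, 8) = 17424959239309050; 17424959239309050 < 18014398509481984? YES
  n = 408: C(408, 8) = 17773458424095231; 17773458424095231 < 18014398509481984? YES
  n = 409: C(409, 8) = 18128041135797879; 18128041135797879 < 18014398509481984? NO
  n = 410: C(410, 8) = 18488798173326195; 18488798173326195 < 18014398509481984? NO
The largest n with C(n, 8) < 18014398509481984 is n = 408 (where E[X] = 17773458424095231/18014398509481984 ≈ 0.9866). Hence R_4(8) > 408, i.e. R_4(8) ≥ 409.

Largest n = 408; hence R_4(8) > 408.


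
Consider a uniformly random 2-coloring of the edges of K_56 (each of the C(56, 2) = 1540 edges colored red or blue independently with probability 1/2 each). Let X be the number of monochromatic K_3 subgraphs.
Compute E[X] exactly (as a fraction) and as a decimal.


Let X = Σ_S X_S over the C(56, 3) = 27720 subsets S of size 3, where X_S = 1 if the K_3 on S is monochromatic.
For a fixed S, the K_3 on S has C(3, 2) = 3 edges. P[all 3 edges red] = (1/2)^3, and likewise for blue, so P[monochromatic] = 2·(1/2)^3 = 2^{1 − 3} = 1/4.
Summing: E[X] = C(56, 3) · 2^{1 − 3} = 27720 · 1/4 = 6930.
Numerically: E[X] ≈ 6930.000.

E[X] = C(56,3)·2^(1−C(3,2)) = 6930 ≈ 6930.000.


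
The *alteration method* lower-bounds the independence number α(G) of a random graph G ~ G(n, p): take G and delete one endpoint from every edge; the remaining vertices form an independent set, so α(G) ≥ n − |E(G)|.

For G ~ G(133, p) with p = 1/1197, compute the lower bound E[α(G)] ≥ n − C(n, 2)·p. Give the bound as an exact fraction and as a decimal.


E[|E(G)|] = C(133, 2)·p = 8778 · (1/1197) = 22/3.
E[α(G)] ≥ n − E[|E(G)|] = 133 − 22/3 = 377/3.
Numerically: ≈ 125.666667.
(This is only a lower bound; the true E[α(G)] may be larger.)

E[α(G)] ≥ 377/3 ≈ 125.666667.


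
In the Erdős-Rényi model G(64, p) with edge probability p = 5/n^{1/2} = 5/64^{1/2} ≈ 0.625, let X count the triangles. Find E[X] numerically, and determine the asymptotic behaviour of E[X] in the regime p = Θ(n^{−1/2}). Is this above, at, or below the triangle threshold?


Number of potential triangles: C(64, 3) = 41664.
Each occurs with probability p³ ≈ (0.625)³ ≈ 2.4414062e-01.
By linearity: E[X] = C(64, 3)·p³ ≈ 41664 · 2.4414062e-01 ≈ 10171.87500.
Since α = 1/2 < 1, p = c/n^{1/2} ≫ 1/n is above the triangle threshold p ~ 1/n. Asymptotically E[X] ~ (c³/6)·n^{3(1−α)} = (5³/6)·n^{1.5} → ∞; triangles are abundant w.h.p.

E[X] ≈ 10171.87500; in regime p = Θ(1/n^{1/2}) E[X] diverges (above the triangle threshold p ~ 1/n).


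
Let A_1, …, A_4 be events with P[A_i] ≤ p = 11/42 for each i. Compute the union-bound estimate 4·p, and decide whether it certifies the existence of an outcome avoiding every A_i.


Union bound: P[∪_{i=1}^{4} A_i] ≤ Σ_i P[A_i] ≤ 4·p = 4·(11/42) = 22/21.
Numerically: 22/21 ≈ 1.047619.
Is 22/21 < 1? NO.
Since the bound 22/21 is ≥ 1, the union bound is uninformative here; it does NOT by itself certify existence.

4·p = 22/21 ≈ 1.047619; existence NOT certified by the union bound.


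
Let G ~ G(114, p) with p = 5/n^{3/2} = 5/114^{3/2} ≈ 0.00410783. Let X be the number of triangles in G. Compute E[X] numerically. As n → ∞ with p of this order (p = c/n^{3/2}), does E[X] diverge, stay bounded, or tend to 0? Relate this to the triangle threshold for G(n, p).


Number of potential triangles: C(114, 3) = 240464.
Each occurs with probability p³ ≈ (0.00410783)³ ≈ 6.93167484e-08.
By linearity: E[X] = C(114, 3)·p³ ≈ 240464 · 6.93167484e-08 ≈ 0.016668.
Since α = 3/2 > 1, p = c/n^{3/2} = o(1/n) is below the triangle threshold p ~ 1/n. Asymptotically E[X] ~ (c³/6)·n^{3(1−α)} = (5³/6)·n^{-1.5} → 0, so by Markov's inequality G has no triangles w.h.p.

E[X] ≈ 0.016668; in regime p = Θ(1/n^{3/2}) E[X] tends to 0 (below the triangle threshold p ~ 1/n).
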